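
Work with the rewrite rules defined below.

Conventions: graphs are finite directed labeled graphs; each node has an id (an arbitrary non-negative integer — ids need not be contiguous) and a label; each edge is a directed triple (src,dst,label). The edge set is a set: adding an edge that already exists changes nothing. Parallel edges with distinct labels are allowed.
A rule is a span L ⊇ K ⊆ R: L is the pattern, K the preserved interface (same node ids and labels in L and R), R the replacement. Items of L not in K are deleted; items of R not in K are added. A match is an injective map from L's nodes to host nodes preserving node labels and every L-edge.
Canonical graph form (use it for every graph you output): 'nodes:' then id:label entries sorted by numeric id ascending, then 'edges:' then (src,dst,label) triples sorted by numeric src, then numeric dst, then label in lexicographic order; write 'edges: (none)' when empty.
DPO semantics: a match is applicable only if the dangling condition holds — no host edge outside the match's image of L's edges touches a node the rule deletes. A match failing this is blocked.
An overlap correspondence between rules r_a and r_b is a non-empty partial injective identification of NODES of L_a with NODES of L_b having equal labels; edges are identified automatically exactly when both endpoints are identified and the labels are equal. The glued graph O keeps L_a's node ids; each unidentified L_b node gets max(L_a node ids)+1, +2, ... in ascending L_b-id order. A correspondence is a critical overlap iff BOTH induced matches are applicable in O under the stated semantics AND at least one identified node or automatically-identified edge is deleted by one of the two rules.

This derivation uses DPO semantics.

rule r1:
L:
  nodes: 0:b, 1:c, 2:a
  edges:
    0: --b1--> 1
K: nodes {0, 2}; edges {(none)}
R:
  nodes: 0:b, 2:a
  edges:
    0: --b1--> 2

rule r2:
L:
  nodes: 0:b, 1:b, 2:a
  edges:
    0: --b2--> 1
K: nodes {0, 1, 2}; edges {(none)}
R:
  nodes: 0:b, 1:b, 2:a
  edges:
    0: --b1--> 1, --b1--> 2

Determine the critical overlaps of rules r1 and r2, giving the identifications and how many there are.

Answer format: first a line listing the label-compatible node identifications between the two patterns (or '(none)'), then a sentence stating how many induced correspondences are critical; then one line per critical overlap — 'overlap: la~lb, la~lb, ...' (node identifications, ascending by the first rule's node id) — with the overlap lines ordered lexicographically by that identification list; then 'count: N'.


label-compatible node identifications between L(r1) and L(r2): 0~0, 0~1, 2~2
0 of the induced correspondences are critical overlaps of r1 and r2.
count: 0


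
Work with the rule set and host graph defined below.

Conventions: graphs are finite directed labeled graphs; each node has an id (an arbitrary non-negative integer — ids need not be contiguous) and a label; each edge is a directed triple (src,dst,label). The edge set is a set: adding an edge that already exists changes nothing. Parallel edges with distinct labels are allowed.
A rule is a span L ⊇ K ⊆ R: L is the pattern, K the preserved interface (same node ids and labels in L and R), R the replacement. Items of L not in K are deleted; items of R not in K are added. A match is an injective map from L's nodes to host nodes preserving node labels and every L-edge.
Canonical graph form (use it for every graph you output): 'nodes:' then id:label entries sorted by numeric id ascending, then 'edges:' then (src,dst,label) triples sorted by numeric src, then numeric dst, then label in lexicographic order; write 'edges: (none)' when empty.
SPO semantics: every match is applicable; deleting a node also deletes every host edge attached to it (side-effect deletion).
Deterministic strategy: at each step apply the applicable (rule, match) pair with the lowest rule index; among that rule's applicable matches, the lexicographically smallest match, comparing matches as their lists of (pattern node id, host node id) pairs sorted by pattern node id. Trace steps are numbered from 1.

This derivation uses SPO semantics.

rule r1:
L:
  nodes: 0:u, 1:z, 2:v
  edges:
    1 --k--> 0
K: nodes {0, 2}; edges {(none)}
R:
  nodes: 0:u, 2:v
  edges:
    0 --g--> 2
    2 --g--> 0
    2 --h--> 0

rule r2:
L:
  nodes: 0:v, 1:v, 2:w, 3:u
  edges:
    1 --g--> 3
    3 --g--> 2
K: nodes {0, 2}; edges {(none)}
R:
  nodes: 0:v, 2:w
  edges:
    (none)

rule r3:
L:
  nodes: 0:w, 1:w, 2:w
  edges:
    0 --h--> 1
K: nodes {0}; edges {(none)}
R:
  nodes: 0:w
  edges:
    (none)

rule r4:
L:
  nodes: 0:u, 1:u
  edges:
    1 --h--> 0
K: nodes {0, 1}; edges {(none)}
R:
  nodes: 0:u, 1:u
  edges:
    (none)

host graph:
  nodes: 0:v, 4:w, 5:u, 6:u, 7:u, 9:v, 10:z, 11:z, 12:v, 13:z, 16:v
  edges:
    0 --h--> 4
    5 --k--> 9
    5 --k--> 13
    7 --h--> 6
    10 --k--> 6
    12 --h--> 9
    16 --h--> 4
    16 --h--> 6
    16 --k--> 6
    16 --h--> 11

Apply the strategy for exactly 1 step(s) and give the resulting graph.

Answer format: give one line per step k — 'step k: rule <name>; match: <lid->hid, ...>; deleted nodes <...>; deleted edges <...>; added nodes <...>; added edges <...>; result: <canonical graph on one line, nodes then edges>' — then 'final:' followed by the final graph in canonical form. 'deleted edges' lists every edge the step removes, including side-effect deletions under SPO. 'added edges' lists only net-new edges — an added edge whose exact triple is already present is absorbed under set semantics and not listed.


step 1: rule r1; match: 0->6, 1->10, 2->0; deleted nodes 10; deleted edges (10,6,k); added nodes (none); added edges (0,6,g); (0,6,h); (6,0,g); result: nodes: 0:v, 4:w, 5:u, 6:u, 7:u, 9:v, 11:z, 12:v, 13:z, 16:v edges: (0,4,h); (0,6,g); (0,6,h); (5,9,k); (5,13,k); (6,0,g); (7,6,h); (12,9,h); (16,4,h); (16,6,h); (16,6,k); (16,11,h)
final:
nodes: 0:v, 4:w, 5:u, 6:u, 7:u, 9:v, 11:z, 12:v, 13:z, 16:v
edges: (0,4,h); (0,6,g); (0,6,h); (5,9,k); (5,13,k); (6,0,g); (7,6,h); (12,9,h); (16,4,h); (16,6,h); (16,6,k); (16,11,h)


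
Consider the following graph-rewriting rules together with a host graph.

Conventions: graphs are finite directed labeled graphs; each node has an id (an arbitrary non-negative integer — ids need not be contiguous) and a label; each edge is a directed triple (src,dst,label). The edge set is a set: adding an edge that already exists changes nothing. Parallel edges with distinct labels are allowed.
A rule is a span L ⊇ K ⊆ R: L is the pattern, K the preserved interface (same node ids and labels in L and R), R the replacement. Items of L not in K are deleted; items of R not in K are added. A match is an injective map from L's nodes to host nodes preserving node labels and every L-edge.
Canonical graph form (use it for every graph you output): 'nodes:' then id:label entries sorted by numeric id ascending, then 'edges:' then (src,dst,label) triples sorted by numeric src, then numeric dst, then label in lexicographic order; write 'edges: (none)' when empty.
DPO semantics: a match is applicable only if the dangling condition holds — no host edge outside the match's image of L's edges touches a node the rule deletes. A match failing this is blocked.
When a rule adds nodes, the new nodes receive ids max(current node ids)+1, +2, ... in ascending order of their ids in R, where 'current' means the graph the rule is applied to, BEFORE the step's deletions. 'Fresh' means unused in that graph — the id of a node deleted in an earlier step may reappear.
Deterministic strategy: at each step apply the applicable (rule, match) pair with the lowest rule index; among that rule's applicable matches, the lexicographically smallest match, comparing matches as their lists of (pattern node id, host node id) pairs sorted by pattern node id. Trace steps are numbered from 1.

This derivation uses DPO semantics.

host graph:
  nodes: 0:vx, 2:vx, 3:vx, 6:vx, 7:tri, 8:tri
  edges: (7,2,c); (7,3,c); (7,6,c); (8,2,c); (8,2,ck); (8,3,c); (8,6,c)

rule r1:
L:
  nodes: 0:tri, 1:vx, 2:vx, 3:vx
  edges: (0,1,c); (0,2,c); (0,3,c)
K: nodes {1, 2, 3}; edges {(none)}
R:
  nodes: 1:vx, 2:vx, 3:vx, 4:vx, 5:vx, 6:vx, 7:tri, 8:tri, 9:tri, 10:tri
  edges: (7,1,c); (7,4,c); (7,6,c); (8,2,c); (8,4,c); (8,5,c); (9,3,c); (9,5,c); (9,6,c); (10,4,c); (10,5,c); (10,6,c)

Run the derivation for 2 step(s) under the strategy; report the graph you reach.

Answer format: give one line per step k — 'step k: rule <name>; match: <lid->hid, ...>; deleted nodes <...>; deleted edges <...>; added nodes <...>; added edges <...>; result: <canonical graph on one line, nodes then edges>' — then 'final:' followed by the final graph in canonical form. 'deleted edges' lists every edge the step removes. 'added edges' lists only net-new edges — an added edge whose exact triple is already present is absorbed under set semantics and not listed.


step 1: rule r1; match: 0->7, 1->2, 2->3, 3->6; deleted nodes 7; deleted edges (7,2,c); (7,3,c); (7,6,c); added nodes 9, 10, 11, 12, 13, 14, 15; added edges (12,2,c); (12,9,c); (12,11,c); (13,3,c); (13,9,c); (13,10,c); (14,6,c); (14,10,c); (14,11,c); (15,9,c); (15,10,c); (15,11,c); result: nodes: 0:vx, 2:vx, 3:vx, 6:vx, 8:tri, 9:vx, 10:vx, 11:vx, 12:tri, 13:tri, 14:tri, 15:tri edges: (8,2,c); (8,2,ck); (8,3,c); (8,6,c); (12,2,c); (12,9,c); (12,11,c); (13,3,c); (13,9,c); (13,10,c); (14,6,c); (14,10,c); (14,11,c); (15,9,c); (15,10,c); (15,11,c)
step 2: rule r1; match: 0->12, 1->2, 2->9, 3->11; deleted nodes 12; deleted edges (12,2,c); (12,9,c); (12,11,c); added nodes 16, 17, 18, 19, 20, 21, 22; added edges (19,2,c); (19,16,c); (19,18,c); (20,9,c); (20,16,c); (20,17,c); (21,11,c); (21,17,c); (21,18,c); (22,16,c); (22,17,c); (22,18,c); result: nodes: 0:vx, 2:vx, 3:vx, 6:vx, 8:tri, 9:vx, 10:vx, 11:vx, 13:tri, 14:tri, 15:tri, 16:vx, 17:vx, 18:vx, 19:tri, 20:tri, 21:tri, 22:tri edges: (8,2,c); (8,2,ck); (8,3,c); (8,6,c); (13,3,c); (13,9,c); (13,10,c); (14,6,c); (14,10,c); (14,11,c); (15,9,c); (15,10,c); (15,11,c); (19,2,c); (19,16,c); (19,18,c); (20,9,c); (20,16,c); (20,17,c); (21,11,c); (21,17,c); (21,18,c); (22,16,c); (22,17,c); (22,18,c)
final:
nodes: 0:vx, 2:vx, 3:vx, 6:vx, 8:tri, 9:vx, 10:vx, 11:vx, 13:tri, 14:tri, 15:tri, 16:vx, 17:vx, 18:vx, 19:tri, 20:tri, 21:tri, 22:tri
edges: (8,2,c); (8,2,ck); (8,3,c); (8,6,c); (13,3,c); (13,9,c); (13,10,c); (14,6,c); (14,10,c); (14,11,c); (15,9,c); (15,10,c); (15,11,c); (19,2,c); (19,16,c); (19,18,c); (20,9,c); (20,16,c); (20,17,c); (21,11,c); (21,17,c); (21,18,c); (22,16,c); (22,17,c); (22,18,c)


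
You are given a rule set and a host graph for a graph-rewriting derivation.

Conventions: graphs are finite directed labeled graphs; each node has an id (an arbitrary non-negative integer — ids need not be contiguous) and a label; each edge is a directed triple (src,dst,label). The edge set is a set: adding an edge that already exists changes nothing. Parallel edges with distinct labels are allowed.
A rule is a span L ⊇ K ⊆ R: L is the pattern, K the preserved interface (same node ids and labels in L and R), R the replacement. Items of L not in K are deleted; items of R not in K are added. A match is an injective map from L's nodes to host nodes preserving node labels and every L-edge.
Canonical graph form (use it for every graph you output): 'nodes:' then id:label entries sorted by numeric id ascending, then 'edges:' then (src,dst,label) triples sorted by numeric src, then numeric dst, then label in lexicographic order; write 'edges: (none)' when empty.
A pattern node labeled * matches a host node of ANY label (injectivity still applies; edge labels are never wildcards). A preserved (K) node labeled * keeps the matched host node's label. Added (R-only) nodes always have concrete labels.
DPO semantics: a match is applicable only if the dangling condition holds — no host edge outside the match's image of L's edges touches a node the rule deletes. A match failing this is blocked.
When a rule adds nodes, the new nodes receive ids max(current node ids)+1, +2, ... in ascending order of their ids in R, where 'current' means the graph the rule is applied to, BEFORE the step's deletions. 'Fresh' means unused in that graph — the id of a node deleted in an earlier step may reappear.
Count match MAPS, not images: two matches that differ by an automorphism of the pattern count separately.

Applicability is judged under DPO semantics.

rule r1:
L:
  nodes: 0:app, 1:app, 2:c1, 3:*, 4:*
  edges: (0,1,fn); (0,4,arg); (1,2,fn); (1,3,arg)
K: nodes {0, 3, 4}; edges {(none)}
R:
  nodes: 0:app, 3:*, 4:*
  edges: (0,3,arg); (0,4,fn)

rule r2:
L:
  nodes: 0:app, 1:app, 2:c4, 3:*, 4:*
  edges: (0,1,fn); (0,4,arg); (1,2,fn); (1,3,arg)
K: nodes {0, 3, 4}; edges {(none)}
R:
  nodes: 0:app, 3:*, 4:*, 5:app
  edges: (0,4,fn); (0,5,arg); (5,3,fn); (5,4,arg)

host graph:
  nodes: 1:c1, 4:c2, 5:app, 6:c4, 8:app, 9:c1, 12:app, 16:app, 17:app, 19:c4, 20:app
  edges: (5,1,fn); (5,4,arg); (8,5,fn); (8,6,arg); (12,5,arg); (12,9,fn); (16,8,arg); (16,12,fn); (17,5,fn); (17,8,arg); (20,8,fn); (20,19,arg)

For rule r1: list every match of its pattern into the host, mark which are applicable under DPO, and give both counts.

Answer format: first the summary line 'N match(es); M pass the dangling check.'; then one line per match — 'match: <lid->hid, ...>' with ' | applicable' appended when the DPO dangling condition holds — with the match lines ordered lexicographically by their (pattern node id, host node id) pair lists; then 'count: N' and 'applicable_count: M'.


3 match(es); 1 pass the dangling check.
match: 0->8, 1->5, 2->1, 3->4, 4->6
match: 0->16, 1->12, 2->9, 3->5, 4->8 | applicable
match: 0->17, 1->5, 2->1, 3->4, 4->8
count: 3
applicable_count: 1


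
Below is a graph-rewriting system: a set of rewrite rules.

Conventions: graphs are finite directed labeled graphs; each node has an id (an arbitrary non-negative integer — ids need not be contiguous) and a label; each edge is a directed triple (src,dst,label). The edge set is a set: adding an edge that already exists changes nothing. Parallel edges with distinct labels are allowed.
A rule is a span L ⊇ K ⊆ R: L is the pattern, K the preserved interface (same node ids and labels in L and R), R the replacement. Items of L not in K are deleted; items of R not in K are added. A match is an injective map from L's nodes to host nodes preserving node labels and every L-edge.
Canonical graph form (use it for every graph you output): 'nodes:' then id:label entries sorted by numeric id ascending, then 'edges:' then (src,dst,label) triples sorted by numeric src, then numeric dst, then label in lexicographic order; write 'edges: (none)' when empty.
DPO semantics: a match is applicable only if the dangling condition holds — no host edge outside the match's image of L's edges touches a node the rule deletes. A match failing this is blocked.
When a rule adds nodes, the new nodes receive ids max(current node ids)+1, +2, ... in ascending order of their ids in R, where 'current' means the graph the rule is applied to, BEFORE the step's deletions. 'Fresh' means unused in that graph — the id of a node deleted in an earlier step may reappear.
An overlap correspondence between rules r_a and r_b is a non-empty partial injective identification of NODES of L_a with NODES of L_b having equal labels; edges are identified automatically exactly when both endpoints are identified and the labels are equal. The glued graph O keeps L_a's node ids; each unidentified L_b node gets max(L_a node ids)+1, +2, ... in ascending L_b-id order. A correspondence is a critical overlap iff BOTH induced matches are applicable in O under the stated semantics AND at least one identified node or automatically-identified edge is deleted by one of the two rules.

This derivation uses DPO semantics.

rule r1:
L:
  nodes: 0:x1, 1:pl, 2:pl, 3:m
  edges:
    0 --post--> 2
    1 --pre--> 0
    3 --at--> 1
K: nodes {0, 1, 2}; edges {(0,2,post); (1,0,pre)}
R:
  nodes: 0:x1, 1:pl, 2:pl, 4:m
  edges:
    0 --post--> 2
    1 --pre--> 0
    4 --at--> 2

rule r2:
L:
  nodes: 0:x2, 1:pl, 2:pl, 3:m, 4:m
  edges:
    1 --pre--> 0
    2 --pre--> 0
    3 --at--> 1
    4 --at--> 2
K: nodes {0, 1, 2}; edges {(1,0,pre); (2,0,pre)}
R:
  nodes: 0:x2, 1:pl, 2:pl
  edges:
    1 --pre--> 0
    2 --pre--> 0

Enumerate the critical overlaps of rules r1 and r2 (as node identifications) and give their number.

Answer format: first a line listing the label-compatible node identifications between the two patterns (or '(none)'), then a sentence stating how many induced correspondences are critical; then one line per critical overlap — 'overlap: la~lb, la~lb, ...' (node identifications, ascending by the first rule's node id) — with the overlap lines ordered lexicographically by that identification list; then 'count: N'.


label-compatible node identifications between L(r1) and L(r2): 1~1, 1~2, 2~1, 2~2, 3~3, 3~4
4 of the induced correspondences are critical overlaps of r1 and r2.
overlap: 1~1, 2~2, 3~3
overlap: 1~1, 3~3
overlap: 1~2, 2~1, 3~4
overlap: 1~2, 3~4
count: 4


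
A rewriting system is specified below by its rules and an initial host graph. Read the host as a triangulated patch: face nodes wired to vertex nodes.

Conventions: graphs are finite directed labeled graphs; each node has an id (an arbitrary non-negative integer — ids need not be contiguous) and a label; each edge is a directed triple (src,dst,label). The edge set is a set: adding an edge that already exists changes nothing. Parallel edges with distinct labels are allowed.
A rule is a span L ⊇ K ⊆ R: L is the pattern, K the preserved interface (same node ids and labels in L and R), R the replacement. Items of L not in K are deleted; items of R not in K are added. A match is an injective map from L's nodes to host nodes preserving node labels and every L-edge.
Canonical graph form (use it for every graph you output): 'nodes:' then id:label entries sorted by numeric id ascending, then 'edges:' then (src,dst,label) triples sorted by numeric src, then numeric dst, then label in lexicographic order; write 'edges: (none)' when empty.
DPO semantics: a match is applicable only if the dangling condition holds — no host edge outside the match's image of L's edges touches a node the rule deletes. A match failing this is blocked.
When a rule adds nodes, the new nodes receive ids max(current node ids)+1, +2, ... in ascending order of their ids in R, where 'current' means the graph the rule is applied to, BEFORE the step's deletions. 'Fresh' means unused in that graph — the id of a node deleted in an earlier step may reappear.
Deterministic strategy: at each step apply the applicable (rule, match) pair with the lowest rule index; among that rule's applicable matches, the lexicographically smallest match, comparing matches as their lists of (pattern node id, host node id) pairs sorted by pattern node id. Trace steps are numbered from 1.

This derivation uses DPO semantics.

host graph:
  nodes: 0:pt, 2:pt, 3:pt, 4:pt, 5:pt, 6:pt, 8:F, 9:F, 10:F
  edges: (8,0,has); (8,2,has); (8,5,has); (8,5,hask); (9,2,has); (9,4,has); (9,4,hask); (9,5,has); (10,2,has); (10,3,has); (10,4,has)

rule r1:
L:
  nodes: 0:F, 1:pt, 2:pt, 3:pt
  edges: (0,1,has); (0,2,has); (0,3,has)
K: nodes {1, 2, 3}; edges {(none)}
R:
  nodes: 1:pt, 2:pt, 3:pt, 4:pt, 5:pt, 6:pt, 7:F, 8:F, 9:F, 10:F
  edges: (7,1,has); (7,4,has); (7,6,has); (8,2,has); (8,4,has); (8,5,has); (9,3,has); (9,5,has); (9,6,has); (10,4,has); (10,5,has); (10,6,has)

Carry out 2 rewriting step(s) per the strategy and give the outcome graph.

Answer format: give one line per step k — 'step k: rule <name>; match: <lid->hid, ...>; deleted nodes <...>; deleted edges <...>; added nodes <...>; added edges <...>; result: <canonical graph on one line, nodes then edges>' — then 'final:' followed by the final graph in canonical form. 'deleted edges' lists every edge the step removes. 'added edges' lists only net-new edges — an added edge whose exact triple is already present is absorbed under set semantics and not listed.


step 1: rule r1; match: 0->10, 1->2, 2->3, 3->4; deleted nodes 10; deleted edges (10,2,has); (10,3,has); (10,4,has); added nodes 11, 12, 13, 14, 15, 16, 17; added edges (14,2,has); (14,11,has); (14,13,has); (15,3,has); (15,11,has); (15,12,has); (16,4,has); (16,12,has); (16,13,has); (17,11,has); (17,12,has); (17,13,has); result: nodes: 0:pt, 2:pt, 3:pt, 4:pt, 5:pt, 6:pt, 8:F, 9:F, 11:pt, 12:pt, 13:pt, 14:F, 15:F, 16:F, 17:F edges: (8,0,has); (8,2,has); (8,5,has); (8,5,hask); (9,2,has); (9,4,has); (9,4,hask); (9,5,has); (14,2,has); (14,11,has); (14,13,has); (15,3,has); (15,11,has); (15,12,has); (16,4,has); (16,12,has); (16,13,has); (17,11,has); (17,12,has); (17,13,has)
step 2: rule r1; match: 0->14, 1->2, 2->11, 3->13; deleted nodes 14; deleted edges (14,2,has); (14,11,has); (14,13,has); added nodes 18, 19, 20, 21, 22, 23, 24; added edges (21,2,has); (21,18,has); (21,20,has); (22,11,has); (22,18,has); (22,19,has); (23,13,has); (23,19,has); (23,20,has); (24,18,has); (24,19,has); (24,20,has); result: nodes: 0:pt, 2:pt, 3:pt, 4:pt, 5:pt, 6:pt, 8:F, 9:F, 11:pt, 12:pt, 13:pt, 15:F, 16:F, 17:F, 18:pt, 19:pt, 20:pt, 21:F, 22:F, 23:F, 24:F edges: (8,0,has); (8,2,has); (8,5,has); (8,5,hask); (9,2,has); (9,4,has); (9,4,hask); (9,5,has); (15,3,has); (15,11,has); (15,12,has); (16,4,has); (16,12,has); (16,13,has); (17,11,has); (17,12,has); (17,13,has); (21,2,has); (21,18,has); (21,20,has); (22,11,has); (22,18,has); (22,19,has); (23,13,has); (23,19,has); (23,20,has); (24,18,has); (24,19,has); (24,20,has)
final:
nodes: 0:pt, 2:pt, 3:pt, 4:pt, 5:pt, 6:pt, 8:F, 9:F, 11:pt, 12:pt, 13:pt, 15:F, 16:F, 17:F, 18:pt, 19:pt, 20:pt, 21:F, 22:F, 23:F, 24:F
edges: (8,0,has); (8,2,has); (8,5,has); (8,5,hask); (9,2,has); (9,4,has); (9,4,hask); (9,5,has); (15,3,has); (15,11,has); (15,12,has); (16,4,has); (16,12,has); (16,13,has); (17,11,has); (17,12,has); (17,13,has); (21,2,has); (21,18,has); (21,20,has); (22,11,has); (22,18,has); (22,19,has); (23,13,has); (23,19,has); (23,20,has); (24,18,has); (24,19,has); (24,20,has)


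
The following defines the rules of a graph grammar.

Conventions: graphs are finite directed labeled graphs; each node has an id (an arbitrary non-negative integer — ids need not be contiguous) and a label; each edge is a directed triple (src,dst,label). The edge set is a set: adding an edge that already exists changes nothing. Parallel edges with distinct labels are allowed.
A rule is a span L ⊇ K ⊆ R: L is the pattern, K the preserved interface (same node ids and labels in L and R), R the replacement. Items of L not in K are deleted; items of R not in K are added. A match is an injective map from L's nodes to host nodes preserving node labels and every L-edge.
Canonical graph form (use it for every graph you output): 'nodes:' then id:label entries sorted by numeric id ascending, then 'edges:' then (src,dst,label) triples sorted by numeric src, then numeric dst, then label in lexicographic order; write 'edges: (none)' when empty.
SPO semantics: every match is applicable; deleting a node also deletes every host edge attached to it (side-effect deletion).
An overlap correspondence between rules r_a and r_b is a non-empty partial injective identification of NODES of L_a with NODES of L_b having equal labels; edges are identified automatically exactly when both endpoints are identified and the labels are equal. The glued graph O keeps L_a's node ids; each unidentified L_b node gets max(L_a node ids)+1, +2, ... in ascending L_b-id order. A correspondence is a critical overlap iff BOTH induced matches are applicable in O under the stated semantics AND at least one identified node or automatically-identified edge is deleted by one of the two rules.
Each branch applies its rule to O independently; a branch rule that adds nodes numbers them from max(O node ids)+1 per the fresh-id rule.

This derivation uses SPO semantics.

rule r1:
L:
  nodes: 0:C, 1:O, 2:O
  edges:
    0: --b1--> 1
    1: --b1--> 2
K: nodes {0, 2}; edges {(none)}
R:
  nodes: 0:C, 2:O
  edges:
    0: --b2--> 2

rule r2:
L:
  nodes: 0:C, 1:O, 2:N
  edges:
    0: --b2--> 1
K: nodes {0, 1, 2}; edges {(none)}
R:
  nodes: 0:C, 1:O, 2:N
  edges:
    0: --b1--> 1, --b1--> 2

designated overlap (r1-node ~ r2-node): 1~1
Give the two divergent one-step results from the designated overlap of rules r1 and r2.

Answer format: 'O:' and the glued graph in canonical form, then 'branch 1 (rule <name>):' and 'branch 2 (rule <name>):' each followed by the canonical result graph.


O:
nodes: 0:C, 1:O, 2:O, 3:C, 4:N
edges: (0,1,b1); (1,2,b1); (3,1,b2)
branch 1 (rule r1):
nodes: 0:C, 2:O, 3:C, 4:N
edges: (0,2,b2)
branch 2 (rule r2):
nodes: 0:C, 1:O, 2:O, 3:C, 4:N
edges: (0,1,b1); (1,2,b1); (3,1,b1); (3,4,b1)


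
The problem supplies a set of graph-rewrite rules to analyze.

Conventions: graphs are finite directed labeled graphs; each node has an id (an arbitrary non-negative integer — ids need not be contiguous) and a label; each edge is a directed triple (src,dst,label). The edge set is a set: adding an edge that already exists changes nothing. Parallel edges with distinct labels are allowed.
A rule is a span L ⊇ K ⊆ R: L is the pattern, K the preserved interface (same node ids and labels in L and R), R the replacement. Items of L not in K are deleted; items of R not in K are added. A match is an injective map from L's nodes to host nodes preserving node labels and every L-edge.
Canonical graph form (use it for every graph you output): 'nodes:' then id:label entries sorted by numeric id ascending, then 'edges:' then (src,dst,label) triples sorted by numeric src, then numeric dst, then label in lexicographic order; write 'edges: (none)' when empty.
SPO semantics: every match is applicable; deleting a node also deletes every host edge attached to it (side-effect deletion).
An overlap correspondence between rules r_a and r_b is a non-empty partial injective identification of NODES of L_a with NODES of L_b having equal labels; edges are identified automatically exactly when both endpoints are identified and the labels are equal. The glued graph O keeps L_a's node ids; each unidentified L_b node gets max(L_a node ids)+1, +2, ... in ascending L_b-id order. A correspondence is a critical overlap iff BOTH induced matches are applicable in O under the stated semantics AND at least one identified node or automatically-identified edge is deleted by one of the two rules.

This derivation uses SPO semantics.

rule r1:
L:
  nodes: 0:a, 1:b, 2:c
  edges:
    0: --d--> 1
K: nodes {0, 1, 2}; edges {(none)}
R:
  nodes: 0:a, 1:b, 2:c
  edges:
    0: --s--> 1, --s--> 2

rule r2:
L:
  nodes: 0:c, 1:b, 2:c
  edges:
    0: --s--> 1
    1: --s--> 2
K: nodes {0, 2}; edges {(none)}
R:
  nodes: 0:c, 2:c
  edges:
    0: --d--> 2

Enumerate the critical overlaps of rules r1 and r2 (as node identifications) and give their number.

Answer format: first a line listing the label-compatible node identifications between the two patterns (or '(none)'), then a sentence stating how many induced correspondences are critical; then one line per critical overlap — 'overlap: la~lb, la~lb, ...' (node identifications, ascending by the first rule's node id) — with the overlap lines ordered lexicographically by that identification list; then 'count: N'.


label-compatible node identifications between L(r1) and L(r2): 1~1, 2~0, 2~2
3 of the induced correspondences are critical overlaps of r1 and r2.
overlap: 1~1
overlap: 1~1, 2~0
overlap: 1~1, 2~2
count: 3


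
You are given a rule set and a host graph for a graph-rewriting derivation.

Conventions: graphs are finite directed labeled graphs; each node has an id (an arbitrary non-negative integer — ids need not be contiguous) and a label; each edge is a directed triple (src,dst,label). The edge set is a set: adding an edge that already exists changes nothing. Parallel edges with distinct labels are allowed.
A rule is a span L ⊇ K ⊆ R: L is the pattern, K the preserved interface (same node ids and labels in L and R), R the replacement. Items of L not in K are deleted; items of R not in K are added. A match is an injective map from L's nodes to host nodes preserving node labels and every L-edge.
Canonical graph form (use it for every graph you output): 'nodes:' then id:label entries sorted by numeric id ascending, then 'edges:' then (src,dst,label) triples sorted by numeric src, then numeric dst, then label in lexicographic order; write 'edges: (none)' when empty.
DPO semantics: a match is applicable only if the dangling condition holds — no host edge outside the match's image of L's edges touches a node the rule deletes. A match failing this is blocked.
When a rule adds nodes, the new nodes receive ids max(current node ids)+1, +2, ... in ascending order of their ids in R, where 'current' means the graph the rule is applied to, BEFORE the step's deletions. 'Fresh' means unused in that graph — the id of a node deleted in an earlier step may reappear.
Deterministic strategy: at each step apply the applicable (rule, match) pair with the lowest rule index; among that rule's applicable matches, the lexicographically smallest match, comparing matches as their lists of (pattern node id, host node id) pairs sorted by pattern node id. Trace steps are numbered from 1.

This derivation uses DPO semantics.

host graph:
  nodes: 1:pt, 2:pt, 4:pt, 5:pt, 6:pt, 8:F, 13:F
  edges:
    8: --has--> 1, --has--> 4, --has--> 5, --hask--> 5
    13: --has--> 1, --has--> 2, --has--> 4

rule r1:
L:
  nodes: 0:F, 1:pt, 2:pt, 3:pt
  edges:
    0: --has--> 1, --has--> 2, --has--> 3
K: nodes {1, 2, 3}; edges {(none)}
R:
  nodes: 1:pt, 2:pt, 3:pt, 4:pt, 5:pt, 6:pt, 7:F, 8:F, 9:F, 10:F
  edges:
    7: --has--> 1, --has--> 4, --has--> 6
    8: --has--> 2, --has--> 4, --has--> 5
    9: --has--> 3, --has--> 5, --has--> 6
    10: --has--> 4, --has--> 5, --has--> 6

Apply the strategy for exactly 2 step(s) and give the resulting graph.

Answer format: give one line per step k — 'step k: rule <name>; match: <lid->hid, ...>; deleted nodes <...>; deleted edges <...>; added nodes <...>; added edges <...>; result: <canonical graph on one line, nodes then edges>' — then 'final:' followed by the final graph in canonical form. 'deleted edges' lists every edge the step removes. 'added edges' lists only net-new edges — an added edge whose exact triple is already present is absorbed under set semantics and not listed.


step 1: rule r1; match: 0->13, 1->1, 2->2, 3->4; deleted nodes 13; deleted edges (13,1,has); (13,2,has); (13,4,has); added nodes 14, 15, 16, 17, 18, 19, 20; added edges (17,1,has); (17,14,has); (17,16,has); (18,2,has); (18,14,has); (18,15,has); (19,4,has); (19,15,has); (19,16,has); (20,14,has); (20,15,has); (20,16,has); result: nodes: 1:pt, 2:pt, 4:pt, 5:pt, 6:pt, 8:F, 14:pt, 15:pt, 16:pt, 17:F, 18:F, 19:F, 20:F edges: (8,1,has); (8,4,has); (8,5,has); (8,5,hask); (17,1,has); (17,14,has); (17,16,has); (18,2,has); (18,14,has); (18,15,has); (19,4,has); (19,15,has); (19,16,has); (20,14,has); (20,15,has); (20,16,has)
step 2: rule r1; match: 0->17, 1->1, 2->14, 3->16; deleted nodes 17; deleted edges (17,1,has); (17,14,has); (17,16,has); added nodes 21, 22, 23, 24, 25, 26, 27; added edges (24,1,has); (24,21,has); (24,23,has); (25,14,has); (25,21,has); (25,22,has); (26,16,has); (26,22,has); (26,23,has); (27,21,has); (27,22,has); (27,23,has); result: nodes: 1:pt, 2:pt, 4:pt, 5:pt, 6:pt, 8:F, 14:pt, 15:pt, 16:pt, 18:F, 19:F, 20:F, 21:pt, 22:pt, 23:pt, 24:F, 25:F, 26:F, 27:F edges: (8,1,has); (8,4,has); (8,5,has); (8,5,hask); (18,2,has); (18,14,has); (18,15,has); (19,4,has); (19,15,has); (19,16,has); (20,14,has); (20,15,has); (20,16,has); (24,1,has); (24,21,has); (24,23,has); (25,14,has); (25,21,has); (25,22,has); (26,16,has); (26,22,has); (26,23,has); (27,21,has); (27,22,has); (27,23,has)
final:
nodes: 1:pt, 2:pt, 4:pt, 5:pt, 6:pt, 8:F, 14:pt, 15:pt, 16:pt, 18:F, 19:F, 20:F, 21:pt, 22:pt, 23:pt, 24:F, 25:F, 26:F, 27:F
edges: (8,1,has); (8,4,has); (8,5,has); (8,5,hask); (18,2,has); (18,14,has); (18,15,has); (19,4,has); (19,15,has); (19,16,has); (20,14,has); (20,15,has); (20,16,has); (24,1,has); (24,21,has); (24,23,has); (25,14,has); (25,21,has); (25,22,has); (26,16,has); (26,22,has); (26,23,has); (27,21,has); (27,22,has); (27,23,has)


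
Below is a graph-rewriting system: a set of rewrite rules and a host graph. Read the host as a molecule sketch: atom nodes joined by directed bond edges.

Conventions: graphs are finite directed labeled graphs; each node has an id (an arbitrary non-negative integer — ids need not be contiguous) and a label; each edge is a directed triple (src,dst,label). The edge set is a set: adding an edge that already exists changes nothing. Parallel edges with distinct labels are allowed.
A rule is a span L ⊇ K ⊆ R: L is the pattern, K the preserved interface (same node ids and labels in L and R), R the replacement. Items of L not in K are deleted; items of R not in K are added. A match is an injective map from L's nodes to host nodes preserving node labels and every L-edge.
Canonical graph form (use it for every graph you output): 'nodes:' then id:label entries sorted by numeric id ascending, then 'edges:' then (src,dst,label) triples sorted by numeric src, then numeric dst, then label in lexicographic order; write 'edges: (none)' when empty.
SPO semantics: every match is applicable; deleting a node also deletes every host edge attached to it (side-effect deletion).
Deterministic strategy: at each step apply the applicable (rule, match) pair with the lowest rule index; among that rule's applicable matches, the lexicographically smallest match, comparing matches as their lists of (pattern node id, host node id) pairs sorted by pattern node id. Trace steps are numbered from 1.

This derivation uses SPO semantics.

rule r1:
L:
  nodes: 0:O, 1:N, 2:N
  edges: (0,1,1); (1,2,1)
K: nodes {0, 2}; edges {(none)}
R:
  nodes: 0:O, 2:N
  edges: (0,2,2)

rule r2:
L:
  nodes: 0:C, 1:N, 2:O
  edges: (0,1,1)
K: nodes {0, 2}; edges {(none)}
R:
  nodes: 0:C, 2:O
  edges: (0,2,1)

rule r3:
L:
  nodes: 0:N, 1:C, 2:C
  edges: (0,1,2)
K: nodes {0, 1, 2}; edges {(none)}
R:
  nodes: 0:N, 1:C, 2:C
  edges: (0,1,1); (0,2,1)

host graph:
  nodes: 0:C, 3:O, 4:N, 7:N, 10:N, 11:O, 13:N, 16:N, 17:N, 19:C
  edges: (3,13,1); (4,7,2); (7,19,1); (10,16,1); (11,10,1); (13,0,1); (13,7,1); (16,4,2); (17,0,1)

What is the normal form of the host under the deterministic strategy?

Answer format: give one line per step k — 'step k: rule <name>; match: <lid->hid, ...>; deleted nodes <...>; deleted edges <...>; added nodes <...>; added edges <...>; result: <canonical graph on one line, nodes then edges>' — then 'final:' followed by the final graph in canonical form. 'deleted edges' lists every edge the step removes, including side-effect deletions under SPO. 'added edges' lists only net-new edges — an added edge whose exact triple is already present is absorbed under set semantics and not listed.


step 1: rule r1; match: 0->3, 1->13, 2->7; deleted nodes 13; deleted edges (3,13,1); (13,0,1); (13,7,1); added nodes (none); added edges (3,7,2); result: nodes: 0:C, 3:O, 4:N, 7:N, 10:N, 11:O, 16:N, 17:N, 19:C edges: (3,7,2); (4,7,2); (7,19,1); (10,16,1); (11,10,1); (16,4,2); (17,0,1)
step 2: rule r1; match: 0->11, 1->10, 2->16; deleted nodes 10; deleted edges (10,16,1); (11,10,1); added nodes (none); added edges (11,16,2); result: nodes: 0:C, 3:O, 4:N, 7:N, 11:O, 16:N, 17:N, 19:C edges: (3,7,2); (4,7,2); (7,19,1); (11,16,2); (16,4,2); (17,0,1)
final:
nodes: 0:C, 3:O, 4:N, 7:N, 11:O, 16:N, 17:N, 19:C
edges: (3,7,2); (4,7,2); (7,19,1); (11,16,2); (16,4,2); (17,0,1)


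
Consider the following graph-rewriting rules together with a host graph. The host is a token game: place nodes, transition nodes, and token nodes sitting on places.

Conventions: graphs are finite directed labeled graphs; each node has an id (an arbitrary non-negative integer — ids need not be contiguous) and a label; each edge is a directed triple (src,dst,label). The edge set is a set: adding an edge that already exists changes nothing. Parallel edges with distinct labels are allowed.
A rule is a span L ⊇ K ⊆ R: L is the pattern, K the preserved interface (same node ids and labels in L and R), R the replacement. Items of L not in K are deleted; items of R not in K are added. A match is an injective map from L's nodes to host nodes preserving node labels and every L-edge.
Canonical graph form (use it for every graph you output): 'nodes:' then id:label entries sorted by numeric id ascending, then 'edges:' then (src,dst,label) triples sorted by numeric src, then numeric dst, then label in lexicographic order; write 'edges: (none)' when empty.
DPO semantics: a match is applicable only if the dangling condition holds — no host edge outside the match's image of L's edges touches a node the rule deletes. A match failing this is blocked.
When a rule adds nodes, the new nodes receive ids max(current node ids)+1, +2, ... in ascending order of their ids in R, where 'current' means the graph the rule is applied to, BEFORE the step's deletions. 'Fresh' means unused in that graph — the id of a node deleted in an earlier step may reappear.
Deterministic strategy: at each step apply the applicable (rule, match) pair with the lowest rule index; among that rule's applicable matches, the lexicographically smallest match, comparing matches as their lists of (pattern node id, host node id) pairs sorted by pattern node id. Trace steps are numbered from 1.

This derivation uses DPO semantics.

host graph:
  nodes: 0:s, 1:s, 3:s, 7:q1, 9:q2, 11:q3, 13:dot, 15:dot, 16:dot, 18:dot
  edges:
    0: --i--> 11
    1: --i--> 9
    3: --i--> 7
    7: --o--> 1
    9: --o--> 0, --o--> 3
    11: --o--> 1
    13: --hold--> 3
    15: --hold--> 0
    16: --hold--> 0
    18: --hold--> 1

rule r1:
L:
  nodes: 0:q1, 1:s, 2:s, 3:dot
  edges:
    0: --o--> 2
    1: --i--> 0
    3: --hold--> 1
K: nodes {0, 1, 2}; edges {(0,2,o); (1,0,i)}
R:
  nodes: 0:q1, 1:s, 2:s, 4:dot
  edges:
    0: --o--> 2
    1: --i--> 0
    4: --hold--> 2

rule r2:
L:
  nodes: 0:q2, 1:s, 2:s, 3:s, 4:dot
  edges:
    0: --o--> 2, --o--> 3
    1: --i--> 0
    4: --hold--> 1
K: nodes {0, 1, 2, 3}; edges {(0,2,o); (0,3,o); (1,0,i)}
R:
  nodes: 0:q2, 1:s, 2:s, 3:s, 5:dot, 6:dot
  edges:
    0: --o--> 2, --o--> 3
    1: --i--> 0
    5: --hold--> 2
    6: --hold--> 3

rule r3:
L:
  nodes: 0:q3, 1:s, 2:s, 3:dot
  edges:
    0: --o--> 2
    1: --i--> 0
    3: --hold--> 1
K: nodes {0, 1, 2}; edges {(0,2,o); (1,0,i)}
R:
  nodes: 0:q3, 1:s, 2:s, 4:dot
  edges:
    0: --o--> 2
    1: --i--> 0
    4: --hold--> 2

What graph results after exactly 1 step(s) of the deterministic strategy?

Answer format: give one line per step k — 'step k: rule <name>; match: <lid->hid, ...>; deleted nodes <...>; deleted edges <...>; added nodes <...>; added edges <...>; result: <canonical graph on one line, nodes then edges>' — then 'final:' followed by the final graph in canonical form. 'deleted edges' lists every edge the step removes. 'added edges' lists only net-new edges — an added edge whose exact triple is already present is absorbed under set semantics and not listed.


step 1: rule r1; match: 0->7, 1->3, 2->1, 3->13; deleted nodes 13; deleted edges (13,3,hold); added nodes 19; added edges (19,1,hold); result: nodes: 0:s, 1:s, 3:s, 7:q1, 9:q2, 11:q3, 15:dot, 16:dot, 18:dot, 19:dot edges: (0,11,i); (1,9,i); (3,7,i); (7,1,o); (9,0,o); (9,3,o); (11,1,o); (15,0,hold); (16,0,hold); (18,1,hold); (19,1,hold)
final:
nodes: 0:s, 1:s, 3:s, 7:q1, 9:q2, 11:q3, 15:dot, 16:dot, 18:dot, 19:dot
edges: (0,11,i); (1,9,i); (3,7,i); (7,1,o); (9,0,o); (9,3,o); (11,1,o); (15,0,hold); (16,0,hold); (18,1,hold); (19,1,hold)


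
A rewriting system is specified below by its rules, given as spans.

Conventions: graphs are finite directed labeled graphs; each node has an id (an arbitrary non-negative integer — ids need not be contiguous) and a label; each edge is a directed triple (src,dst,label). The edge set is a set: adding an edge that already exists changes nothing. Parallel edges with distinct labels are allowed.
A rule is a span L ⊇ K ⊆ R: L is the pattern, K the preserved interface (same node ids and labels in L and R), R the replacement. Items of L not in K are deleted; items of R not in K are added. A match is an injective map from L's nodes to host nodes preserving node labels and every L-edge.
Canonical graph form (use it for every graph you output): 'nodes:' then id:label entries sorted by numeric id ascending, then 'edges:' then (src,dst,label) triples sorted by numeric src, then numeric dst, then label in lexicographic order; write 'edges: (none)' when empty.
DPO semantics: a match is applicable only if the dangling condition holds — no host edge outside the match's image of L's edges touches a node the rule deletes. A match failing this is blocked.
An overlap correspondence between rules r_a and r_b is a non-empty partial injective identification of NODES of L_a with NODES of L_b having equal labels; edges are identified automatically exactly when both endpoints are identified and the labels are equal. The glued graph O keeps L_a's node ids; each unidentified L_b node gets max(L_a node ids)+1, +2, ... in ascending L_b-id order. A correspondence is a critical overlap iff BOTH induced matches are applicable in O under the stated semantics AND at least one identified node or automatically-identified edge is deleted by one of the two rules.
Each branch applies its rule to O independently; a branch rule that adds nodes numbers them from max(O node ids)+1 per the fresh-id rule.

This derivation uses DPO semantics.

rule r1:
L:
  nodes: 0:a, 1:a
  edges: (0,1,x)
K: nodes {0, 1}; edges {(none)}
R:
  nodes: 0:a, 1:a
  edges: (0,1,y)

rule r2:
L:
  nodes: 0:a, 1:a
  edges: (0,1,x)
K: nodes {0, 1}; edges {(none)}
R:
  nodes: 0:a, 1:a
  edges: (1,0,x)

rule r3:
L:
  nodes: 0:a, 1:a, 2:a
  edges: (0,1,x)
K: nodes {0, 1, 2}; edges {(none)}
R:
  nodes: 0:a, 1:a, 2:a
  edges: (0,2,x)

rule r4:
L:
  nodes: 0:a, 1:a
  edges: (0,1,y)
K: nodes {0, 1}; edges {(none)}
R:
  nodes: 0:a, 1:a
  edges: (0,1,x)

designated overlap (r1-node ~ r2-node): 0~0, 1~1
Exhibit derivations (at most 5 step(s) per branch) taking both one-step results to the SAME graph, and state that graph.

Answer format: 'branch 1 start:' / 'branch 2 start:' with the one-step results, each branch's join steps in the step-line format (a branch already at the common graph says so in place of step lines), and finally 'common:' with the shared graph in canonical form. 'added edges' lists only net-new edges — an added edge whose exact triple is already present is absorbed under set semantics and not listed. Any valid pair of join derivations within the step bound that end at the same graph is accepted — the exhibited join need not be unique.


branch 1 start:
nodes: 0:a, 1:a
edges: (0,1,y)
branch 2 start:
nodes: 0:a, 1:a
edges: (1,0,x)
branch 1 step 1: rule r4; match: 0->0, 1->1; deleted nodes (none); deleted edges (0,1,y); added nodes (none); added edges (0,1,x); result: nodes: 0:a, 1:a edges: (0,1,x)
branch 2 step 1: rule r2; match: 0->1, 1->0; deleted nodes (none); deleted edges (1,0,x); added nodes (none); added edges (0,1,x); result: nodes: 0:a, 1:a edges: (0,1,x)
common:
nodes: 0:a, 1:a
edges: (0,1,x)
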